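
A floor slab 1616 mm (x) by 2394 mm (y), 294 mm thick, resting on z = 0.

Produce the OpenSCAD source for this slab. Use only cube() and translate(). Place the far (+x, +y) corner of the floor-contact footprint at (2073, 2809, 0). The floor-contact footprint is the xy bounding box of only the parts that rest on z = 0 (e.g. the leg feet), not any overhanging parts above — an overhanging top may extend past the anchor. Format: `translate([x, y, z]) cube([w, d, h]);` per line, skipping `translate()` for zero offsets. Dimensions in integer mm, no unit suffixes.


translate([457, 415, 0]) cube([1616, 2394, 294]);


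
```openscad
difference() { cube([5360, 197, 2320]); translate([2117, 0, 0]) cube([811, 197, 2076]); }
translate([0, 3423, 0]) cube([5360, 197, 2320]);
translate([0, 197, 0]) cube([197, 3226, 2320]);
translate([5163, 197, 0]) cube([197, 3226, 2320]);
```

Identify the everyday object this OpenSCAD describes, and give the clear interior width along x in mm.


A single room. The interior width is 4966 mm.

Four walls enclosing a rectangle with a door in the front wall — a room. Outside width 5360 minus two 197 mm walls gives 4966 mm.


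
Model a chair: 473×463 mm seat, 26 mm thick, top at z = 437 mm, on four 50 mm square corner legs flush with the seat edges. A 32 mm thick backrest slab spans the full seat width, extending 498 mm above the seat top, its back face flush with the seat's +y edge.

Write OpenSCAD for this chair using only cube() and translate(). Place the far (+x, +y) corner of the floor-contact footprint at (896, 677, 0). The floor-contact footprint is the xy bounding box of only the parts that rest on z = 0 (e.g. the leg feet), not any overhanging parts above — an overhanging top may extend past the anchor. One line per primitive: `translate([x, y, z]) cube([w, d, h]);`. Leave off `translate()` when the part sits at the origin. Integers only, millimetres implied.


translate([423, 214, 411]) cube([473, 463, 26]);
translate([423, 214, 0]) cube([50, 50, 411]);
translate([846, 214, 0]) cube([50, 50, 411]);
translate([423, 627, 0]) cube([50, 50, 411]);
translate([846, 627, 0]) cube([50, 50, 411]);
translate([423, 645, 437]) cube([473, 32, 498]);


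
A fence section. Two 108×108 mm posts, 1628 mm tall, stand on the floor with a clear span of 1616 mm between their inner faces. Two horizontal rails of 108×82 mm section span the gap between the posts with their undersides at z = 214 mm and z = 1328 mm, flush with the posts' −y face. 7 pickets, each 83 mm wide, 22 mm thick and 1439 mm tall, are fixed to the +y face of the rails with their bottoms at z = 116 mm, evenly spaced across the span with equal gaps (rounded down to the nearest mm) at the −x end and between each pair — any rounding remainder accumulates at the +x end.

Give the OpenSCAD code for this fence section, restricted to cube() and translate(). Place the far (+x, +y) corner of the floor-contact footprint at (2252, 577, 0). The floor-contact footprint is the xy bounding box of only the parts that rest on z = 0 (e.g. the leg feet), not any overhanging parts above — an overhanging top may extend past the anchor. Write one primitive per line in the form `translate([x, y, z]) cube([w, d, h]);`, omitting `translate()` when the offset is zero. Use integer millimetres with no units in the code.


translate([420, 469, 0]) cube([108, 108, 1628]);
translate([2144, 469, 0]) cube([108, 108, 1628]);
translate([528, 469, 214]) cube([1616, 108, 82]);
translate([528, 469, 1328]) cube([1616, 108, 82]);
translate([657, 577, 116]) cube([83, 22, 1439]);
translate([869, 577, 116]) cube([83, 22, 1439]);
translate([1081, 577, 116]) cube([83, 22, 1439]);
translate([1293, 577, 116]) cube([83, 22, 1439]);
translate([1505, 577, 116]) cube([83, 22, 1439]);
translate([1717, 577, 116]) cube([83, 22, 1439]);
translate([1929, 577, 116]) cube([83, 22, 1439]);


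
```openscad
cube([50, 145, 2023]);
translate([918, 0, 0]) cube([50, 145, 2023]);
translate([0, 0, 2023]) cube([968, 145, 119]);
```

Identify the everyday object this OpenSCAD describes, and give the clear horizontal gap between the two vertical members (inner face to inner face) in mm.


A door frame. The clear opening width is 868 mm.

Two 2023 mm tall posts with a header on top — a door frame. The left jamb is 50 mm wide at x = 0; the right jamb starts at x = 918. The clear opening is 918 − 50 = 868 mm.


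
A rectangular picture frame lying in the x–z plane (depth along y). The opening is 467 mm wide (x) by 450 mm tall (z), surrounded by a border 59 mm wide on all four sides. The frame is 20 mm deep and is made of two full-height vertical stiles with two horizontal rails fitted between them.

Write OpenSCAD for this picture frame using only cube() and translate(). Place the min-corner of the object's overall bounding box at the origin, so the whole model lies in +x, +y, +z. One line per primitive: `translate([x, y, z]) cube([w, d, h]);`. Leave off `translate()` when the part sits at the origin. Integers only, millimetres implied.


cube([59, 20, 568]);
translate([526, 0, 0]) cube([59, 20, 568]);
translate([59, 0, 0]) cube([467, 20, 59]);
translate([59, 0, 509]) cube([467, 20, 59]);


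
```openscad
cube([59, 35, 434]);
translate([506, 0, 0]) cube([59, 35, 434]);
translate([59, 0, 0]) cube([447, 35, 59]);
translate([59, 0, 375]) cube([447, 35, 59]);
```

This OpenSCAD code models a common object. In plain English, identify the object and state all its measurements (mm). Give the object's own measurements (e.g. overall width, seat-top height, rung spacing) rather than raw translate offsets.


A rectangular picture frame lying in the x–z plane (depth along y). The opening is 447 mm wide (x) by 316 mm tall (z), surrounded by a border 59 mm wide on all four sides. The frame is 35 mm deep and is made of two full-height vertical stiles with two horizontal rails fitted between them.


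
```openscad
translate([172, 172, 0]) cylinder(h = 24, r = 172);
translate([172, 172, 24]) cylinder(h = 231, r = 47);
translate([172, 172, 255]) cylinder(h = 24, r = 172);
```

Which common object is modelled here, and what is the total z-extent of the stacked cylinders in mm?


A spool. The overall height is 279 mm.

Three coaxial cylinders, large–small–large — a spool. Two 24 mm flanges and a 231 mm core give 24 + 231 + 24 = 279 mm.


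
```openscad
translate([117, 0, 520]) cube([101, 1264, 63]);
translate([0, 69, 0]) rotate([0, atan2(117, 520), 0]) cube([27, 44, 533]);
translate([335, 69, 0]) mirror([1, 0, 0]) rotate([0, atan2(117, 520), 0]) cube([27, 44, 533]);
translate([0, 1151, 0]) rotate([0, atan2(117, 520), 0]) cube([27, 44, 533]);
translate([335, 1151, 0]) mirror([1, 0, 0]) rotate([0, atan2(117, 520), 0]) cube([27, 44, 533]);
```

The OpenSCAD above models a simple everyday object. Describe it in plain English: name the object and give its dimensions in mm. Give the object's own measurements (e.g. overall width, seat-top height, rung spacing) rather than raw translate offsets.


A sawhorse. A 101×1264×63 mm beam (x, y, z) sits on two A-frame leg pairs. Each pair is two raked legs of 27×44 mm section (44 mm along y) splaying symmetrically in x. Each leg rises 520 mm vertically over 117 mm of horizontal reach and is 533 mm long along its own axis. Every leg's outer bottom edge rests on the floor and its outer top edge meets a bottom edge of the beam — the left legs (tilting toward +x) meet the beam's −x bottom edge, the right legs (their mirror images, tilting toward −x) meet its +x bottom edge — so the leg tops tuck under the beam, the beam's underside is 520 mm above the floor, and the feet are 335 mm apart outside-to-outside with the beam centred between them. The two leg pairs are set in 69 mm from either end of the beam.


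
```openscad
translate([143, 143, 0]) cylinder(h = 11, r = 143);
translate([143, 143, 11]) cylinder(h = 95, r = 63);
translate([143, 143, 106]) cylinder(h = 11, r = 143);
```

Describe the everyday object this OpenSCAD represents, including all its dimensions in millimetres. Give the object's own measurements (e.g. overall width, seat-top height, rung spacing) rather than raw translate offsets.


A spool: two coaxial disc flanges of radius 143 mm and thickness 11 mm, joined by a core cylinder of radius 63 mm and height 95 mm. The lower flange rests on z = 0 and the three cylinders share a vertical axis.


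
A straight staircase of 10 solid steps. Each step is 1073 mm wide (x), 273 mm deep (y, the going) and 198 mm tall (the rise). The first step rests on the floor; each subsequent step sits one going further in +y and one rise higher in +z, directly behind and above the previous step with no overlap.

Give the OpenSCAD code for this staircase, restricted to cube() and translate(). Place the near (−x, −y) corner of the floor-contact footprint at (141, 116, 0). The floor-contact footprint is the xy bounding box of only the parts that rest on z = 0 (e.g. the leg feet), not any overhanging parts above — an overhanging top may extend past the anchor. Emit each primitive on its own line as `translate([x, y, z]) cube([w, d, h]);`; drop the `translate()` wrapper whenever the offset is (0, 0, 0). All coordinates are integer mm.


translate([141, 116, 0]) cube([1073, 273, 198]);
translate([141, 389, 198]) cube([1073, 273, 198]);
translate([141, 662, 396]) cube([1073, 273, 198]);
translate([141, 935, 594]) cube([1073, 273, 198]);
translate([141, 1208, 792]) cube([1073, 273, 198]);
translate([141, 1481, 990]) cube([1073, 273, 198]);
translate([141, 1754, 1188]) cube([1073, 273, 198]);
translate([141, 2027, 1386]) cube([1073, 273, 198]);
translate([141, 2300, 1584]) cube([1073, 273, 198]);
translate([141, 2573, 1782]) cube([1073, 273, 198]);


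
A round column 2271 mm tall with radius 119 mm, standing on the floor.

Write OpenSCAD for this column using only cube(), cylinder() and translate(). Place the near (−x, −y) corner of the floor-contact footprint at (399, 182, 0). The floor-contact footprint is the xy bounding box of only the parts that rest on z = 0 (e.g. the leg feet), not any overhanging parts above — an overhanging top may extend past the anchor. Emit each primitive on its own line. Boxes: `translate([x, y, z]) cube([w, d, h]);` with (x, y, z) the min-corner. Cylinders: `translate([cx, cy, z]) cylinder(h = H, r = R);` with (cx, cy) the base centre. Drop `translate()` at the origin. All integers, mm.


translate([518, 301, 0]) cylinder(h = 2271, r = 119);


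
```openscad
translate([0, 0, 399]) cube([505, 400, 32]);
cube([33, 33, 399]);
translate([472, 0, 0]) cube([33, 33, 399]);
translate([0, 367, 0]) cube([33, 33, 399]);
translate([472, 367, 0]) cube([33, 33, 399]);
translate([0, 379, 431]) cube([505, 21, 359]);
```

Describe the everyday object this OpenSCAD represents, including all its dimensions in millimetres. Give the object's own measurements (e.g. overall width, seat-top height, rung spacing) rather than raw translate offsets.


A chair. The seat is a 505×400×32 mm slab with its top at z = 431 mm, on four 33×33 mm corner legs (flush with the seat edges, standing on z = 0). A flat backrest 21 mm thick, 359 mm tall, spans the full seat width and rises from the seat top along its +y edge, rear face flush with the rear of the seat.


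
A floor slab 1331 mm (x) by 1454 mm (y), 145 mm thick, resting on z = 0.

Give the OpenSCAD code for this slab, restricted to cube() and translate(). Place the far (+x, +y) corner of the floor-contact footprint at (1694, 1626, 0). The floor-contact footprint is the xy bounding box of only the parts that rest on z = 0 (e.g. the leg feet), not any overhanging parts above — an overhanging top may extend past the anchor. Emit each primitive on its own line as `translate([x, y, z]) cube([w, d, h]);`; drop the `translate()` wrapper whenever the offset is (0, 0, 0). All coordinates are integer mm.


translate([363, 172, 0]) cube([1331, 1454, 145]);


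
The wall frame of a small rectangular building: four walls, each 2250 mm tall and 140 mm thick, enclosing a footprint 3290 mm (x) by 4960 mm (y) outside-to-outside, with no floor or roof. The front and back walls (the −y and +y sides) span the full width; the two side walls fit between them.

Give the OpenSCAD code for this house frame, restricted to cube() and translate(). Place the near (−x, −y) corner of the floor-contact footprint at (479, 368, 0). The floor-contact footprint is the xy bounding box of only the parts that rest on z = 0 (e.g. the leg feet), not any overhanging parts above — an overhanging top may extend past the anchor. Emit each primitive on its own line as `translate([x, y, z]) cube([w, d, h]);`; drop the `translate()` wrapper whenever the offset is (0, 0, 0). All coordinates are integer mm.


translate([479, 368, 0]) cube([3290, 140, 2250]);
translate([479, 5188, 0]) cube([3290, 140, 2250]);
translate([479, 508, 0]) cube([140, 4680, 2250]);
translate([3629, 508, 0]) cube([140, 4680, 2250]);


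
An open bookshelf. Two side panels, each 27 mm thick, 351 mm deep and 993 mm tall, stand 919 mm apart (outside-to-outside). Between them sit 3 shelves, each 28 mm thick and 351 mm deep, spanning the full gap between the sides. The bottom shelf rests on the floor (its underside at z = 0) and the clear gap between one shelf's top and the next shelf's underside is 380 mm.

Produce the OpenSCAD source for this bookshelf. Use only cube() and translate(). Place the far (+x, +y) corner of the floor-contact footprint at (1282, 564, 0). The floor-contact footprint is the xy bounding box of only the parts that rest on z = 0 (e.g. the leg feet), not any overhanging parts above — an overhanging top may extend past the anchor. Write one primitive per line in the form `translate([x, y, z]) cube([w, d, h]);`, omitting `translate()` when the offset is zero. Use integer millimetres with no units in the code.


translate([363, 213, 0]) cube([27, 351, 993]);
translate([1255, 213, 0]) cube([27, 351, 993]);
translate([390, 213, 0]) cube([865, 351, 28]);
translate([390, 213, 408]) cube([865, 351, 28]);
translate([390, 213, 816]) cube([865, 351, 28]);


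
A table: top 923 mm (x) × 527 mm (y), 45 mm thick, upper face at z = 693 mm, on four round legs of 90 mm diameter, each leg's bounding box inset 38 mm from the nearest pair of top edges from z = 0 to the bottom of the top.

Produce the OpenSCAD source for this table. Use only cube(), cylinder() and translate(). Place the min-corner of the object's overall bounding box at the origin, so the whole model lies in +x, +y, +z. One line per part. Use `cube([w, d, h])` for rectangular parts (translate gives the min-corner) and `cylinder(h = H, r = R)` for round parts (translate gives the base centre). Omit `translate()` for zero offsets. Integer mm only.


// leg_h = 693 - 45 = 648
translate([0, 0, 648]) cube([923, 527, 45]);
translate([83, 83, 0]) cylinder(h = 648, r = 45);
translate([840, 83, 0]) cylinder(h = 648, r = 45);
translate([83, 444, 0]) cylinder(h = 648, r = 45);
translate([840, 444, 0]) cylinder(h = 648, r = 45);


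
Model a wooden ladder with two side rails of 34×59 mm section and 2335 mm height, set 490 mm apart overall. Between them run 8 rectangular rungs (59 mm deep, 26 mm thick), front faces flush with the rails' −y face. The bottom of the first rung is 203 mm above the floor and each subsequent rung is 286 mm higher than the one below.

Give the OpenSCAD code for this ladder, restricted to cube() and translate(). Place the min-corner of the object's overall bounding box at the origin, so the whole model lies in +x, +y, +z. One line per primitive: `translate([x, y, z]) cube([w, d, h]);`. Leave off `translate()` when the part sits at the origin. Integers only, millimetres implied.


cube([34, 59, 2335]);
translate([456, 0, 0]) cube([34, 59, 2335]);
translate([34, 0, 203]) cube([422, 59, 26]);
translate([34, 0, 489]) cube([422, 59, 26]);
translate([34, 0, 775]) cube([422, 59, 26]);
translate([34, 0, 1061]) cube([422, 59, 26]);
translate([34, 0, 1347]) cube([422, 59, 26]);
translate([34, 0, 1633]) cube([422, 59, 26]);
translate([34, 0, 1919]) cube([422, 59, 26]);
translate([34, 0, 2205]) cube([422, 59, 26]);


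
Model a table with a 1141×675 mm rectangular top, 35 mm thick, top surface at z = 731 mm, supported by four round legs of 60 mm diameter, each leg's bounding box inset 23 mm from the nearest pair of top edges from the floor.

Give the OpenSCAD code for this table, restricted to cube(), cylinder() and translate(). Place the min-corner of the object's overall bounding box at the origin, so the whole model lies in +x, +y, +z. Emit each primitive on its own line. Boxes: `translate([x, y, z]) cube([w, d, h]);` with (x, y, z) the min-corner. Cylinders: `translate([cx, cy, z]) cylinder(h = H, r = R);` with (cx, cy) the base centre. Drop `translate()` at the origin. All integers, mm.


translate([0, 0, 696]) cube([1141, 675, 35]);
translate([53, 53, 0]) cylinder(h = 696, r = 30);
translate([1088, 53, 0]) cylinder(h = 696, r = 30);
translate([53, 622, 0]) cylinder(h = 696, r = 30);
translate([1088, 622, 0]) cylinder(h = 696, r = 30);


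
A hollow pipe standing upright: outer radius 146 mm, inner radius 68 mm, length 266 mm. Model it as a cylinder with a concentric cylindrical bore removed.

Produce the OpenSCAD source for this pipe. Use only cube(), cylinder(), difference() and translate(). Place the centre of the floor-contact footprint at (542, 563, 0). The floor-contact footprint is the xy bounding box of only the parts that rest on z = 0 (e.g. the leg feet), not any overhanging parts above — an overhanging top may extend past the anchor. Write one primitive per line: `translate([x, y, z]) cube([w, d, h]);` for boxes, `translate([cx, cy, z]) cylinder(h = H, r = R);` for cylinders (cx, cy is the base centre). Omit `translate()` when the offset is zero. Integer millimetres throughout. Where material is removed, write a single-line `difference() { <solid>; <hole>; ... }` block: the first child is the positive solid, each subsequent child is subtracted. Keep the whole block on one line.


difference() { translate([542, 563, 0]) cylinder(h = 266, r = 146); translate([542, 563, 0]) cylinder(h = 266, r = 68); }


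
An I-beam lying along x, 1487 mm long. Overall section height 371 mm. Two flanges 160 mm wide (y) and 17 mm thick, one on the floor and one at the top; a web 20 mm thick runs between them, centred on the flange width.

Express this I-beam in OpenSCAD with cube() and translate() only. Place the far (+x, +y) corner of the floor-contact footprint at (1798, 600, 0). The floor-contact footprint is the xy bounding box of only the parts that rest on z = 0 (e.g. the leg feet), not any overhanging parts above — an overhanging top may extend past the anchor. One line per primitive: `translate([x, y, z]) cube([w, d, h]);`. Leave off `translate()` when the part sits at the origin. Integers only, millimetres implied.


translate([311, 440, 0]) cube([1487, 160, 17]);
translate([311, 510, 17]) cube([1487, 20, 337]);
translate([311, 440, 354]) cube([1487, 160, 17]);


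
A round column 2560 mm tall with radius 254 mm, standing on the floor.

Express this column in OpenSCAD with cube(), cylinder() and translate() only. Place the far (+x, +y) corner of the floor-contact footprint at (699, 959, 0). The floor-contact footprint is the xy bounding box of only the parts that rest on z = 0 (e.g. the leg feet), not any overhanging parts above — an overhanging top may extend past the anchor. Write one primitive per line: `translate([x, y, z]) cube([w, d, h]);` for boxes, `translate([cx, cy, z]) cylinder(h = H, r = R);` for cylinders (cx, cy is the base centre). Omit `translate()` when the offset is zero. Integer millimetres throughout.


translate([445, 705, 0]) cylinder(h = 2560, r = 254);


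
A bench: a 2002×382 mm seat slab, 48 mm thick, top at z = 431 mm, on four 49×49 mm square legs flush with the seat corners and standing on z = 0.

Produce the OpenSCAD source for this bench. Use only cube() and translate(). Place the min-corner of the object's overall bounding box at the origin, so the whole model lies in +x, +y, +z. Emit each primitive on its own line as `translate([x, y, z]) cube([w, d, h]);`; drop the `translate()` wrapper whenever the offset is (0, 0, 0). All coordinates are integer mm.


translate([0, 0, 383]) cube([2002, 382, 48]);
cube([49, 49, 383]);
translate([0, 333, 0]) cube([49, 49, 383]);
translate([1953, 0, 0]) cube([49, 49, 383]);
translate([1953, 333, 0]) cube([49, 49, 383]);


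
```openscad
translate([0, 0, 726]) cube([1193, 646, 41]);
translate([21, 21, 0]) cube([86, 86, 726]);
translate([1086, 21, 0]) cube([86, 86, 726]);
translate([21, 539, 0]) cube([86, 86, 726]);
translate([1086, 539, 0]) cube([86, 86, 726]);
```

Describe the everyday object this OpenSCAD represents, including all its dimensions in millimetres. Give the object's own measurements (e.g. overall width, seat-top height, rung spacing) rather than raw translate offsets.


A rectangular dining table. The top is 1193×646×41 mm with its upper surface at z = 767 mm. It stands on four 86×86 mm square legs, each inset 21 mm from the nearest pair of top edges, running from the floor to the underside of the top.


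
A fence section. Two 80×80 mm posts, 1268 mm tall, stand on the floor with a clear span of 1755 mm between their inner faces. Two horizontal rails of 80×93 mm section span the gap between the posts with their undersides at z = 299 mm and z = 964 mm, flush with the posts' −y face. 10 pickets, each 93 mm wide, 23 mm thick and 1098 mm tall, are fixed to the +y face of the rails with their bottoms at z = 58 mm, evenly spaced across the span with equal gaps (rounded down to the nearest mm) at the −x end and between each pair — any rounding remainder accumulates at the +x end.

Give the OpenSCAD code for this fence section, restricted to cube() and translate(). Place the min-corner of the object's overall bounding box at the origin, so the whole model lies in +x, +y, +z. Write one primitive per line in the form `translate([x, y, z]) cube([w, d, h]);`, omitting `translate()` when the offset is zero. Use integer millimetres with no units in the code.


cube([80, 80, 1268]);
translate([1835, 0, 0]) cube([80, 80, 1268]);
translate([80, 0, 299]) cube([1755, 80, 93]);
translate([80, 0, 964]) cube([1755, 80, 93]);
translate([155, 80, 58]) cube([93, 23, 1098]);
translate([323, 80, 58]) cube([93, 23, 1098]);
translate([491, 80, 58]) cube([93, 23, 1098]);
translate([659, 80, 58]) cube([93, 23, 1098]);
translate([827, 80, 58]) cube([93, 23, 1098]);
translate([995, 80, 58]) cube([93, 23, 1098]);
translate([1163, 80, 58]) cube([93, 23, 1098]);
translate([1331, 80, 58]) cube([93, 23, 1098]);
translate([1499, 80, 58]) cube([93, 23, 1098]);
translate([1667, 80, 58]) cube([93, 23, 1098]);


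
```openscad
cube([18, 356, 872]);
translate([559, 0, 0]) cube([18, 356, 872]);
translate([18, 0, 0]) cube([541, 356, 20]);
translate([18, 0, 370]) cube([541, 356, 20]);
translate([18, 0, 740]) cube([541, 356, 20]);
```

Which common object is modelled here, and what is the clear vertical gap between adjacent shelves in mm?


A bookshelf. The clear shelf gap is 350 mm.

Two tall side panels with 3 horizontal boards between them — a bookshelf. The first two shelf undersides are at z = 0 and z = 370; with shelf thickness 20, the clear gap is 370 − 0 − 20 = 350 mm.


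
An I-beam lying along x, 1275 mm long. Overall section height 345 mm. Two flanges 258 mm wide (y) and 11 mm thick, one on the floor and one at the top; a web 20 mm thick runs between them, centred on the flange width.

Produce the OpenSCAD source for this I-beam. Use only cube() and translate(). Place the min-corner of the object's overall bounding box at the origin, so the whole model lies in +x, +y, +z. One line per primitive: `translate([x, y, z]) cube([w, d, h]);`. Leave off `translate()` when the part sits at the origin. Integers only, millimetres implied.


cube([1275, 258, 11]);
translate([0, 119, 11]) cube([1275, 20, 323]);
translate([0, 0, 334]) cube([1275, 258, 11]);


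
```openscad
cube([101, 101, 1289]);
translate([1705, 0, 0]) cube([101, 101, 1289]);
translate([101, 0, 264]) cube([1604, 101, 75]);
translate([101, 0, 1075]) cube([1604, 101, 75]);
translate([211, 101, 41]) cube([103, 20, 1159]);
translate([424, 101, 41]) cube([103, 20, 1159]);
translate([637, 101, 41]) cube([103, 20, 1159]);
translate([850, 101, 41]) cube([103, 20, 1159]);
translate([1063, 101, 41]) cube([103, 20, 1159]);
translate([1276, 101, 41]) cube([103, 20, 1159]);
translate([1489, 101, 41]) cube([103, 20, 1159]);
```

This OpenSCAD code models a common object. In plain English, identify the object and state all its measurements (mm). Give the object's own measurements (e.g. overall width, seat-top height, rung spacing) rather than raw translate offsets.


A fence section. Two 101×101 mm posts, 1289 mm tall, stand on the floor with a clear span of 1604 mm between their inner faces. Two horizontal rails of 101×75 mm section span the gap between the posts with their undersides at z = 264 mm and z = 1075 mm, flush with the posts' −y face. 7 pickets, each 103 mm wide, 20 mm thick and 1159 mm tall, are fixed to the +y face of the rails with their bottoms at z = 41 mm, spaced across the span with a 110 mm gap after the −x post and between neighbouring pickets, with 113 mm left before the +x post.


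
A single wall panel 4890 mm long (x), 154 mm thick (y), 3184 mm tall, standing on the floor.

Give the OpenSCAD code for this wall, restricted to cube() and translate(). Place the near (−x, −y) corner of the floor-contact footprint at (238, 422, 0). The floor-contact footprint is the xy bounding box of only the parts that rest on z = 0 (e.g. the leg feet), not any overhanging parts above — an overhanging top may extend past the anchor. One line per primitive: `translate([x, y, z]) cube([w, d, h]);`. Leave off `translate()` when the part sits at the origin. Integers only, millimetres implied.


translate([238, 422, 0]) cube([4890, 154, 3184]);


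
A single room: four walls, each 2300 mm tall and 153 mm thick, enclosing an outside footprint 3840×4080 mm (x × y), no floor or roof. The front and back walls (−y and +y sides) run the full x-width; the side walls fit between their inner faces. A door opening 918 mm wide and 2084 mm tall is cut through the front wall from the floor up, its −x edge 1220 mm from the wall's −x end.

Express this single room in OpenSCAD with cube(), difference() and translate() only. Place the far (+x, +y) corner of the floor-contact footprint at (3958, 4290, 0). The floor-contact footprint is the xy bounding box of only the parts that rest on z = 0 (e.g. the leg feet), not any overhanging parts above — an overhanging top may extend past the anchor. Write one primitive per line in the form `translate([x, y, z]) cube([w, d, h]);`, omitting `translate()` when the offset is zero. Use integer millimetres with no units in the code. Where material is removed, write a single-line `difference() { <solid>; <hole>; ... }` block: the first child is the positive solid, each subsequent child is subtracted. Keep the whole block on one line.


difference() { translate([118, 210, 0]) cube([3840, 153, 2300]); translate([1338, 210, 0]) cube([918, 153, 2084]); }
translate([118, 4137, 0]) cube([3840, 153, 2300]);
translate([118, 363, 0]) cube([153, 3774, 2300]);
translate([3805, 363, 0]) cube([153, 3774, 2300]);


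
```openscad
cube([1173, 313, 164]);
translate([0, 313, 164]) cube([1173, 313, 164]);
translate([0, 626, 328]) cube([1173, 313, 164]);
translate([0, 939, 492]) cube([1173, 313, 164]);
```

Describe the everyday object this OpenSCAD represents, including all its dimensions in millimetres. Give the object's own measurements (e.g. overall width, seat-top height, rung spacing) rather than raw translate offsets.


A straight staircase of 4 solid steps. Each step is 1173 mm wide (x), 313 mm deep (y, the going) and 164 mm tall (the rise). The first step rests on the floor; each subsequent step sits one going further in +y and one rise higher in +z, directly behind and above the previous step with no overlap.


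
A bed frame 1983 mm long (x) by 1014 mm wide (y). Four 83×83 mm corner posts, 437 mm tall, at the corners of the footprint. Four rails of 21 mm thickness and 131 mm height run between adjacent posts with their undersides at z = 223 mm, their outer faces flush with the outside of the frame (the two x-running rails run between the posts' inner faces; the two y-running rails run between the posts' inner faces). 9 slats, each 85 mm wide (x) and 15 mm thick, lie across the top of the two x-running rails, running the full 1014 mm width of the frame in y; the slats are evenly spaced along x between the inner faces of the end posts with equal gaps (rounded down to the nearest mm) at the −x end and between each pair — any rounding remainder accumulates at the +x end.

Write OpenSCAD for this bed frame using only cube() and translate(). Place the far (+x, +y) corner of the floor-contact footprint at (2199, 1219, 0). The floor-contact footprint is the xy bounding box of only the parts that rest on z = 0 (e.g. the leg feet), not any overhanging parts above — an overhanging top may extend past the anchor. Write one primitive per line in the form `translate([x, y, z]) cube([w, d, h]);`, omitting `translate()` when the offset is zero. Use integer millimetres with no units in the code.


translate([216, 205, 0]) cube([83, 83, 437]);
translate([216, 1136, 0]) cube([83, 83, 437]);
translate([2116, 205, 0]) cube([83, 83, 437]);
translate([2116, 1136, 0]) cube([83, 83, 437]);
translate([299, 205, 223]) cube([1817, 21, 131]);
translate([299, 1198, 223]) cube([1817, 21, 131]);
translate([216, 288, 223]) cube([21, 848, 131]);
translate([2178, 288, 223]) cube([21, 848, 131]);
translate([404, 205, 354]) cube([85, 1014, 15]);
translate([594, 205, 354]) cube([85, 1014, 15]);
translate([784, 205, 354]) cube([85, 1014, 15]);
translate([974, 205, 354]) cube([85, 1014, 15]);
translate([1164, 205, 354]) cube([85, 1014, 15]);
translate([1354, 205, 354]) cube([85, 1014, 15]);
translate([1544, 205, 354]) cube([85, 1014, 15]);
translate([1734, 205, 354]) cube([85, 1014, 15]);
translate([1924, 205, 354]) cube([85, 1014, 15]);


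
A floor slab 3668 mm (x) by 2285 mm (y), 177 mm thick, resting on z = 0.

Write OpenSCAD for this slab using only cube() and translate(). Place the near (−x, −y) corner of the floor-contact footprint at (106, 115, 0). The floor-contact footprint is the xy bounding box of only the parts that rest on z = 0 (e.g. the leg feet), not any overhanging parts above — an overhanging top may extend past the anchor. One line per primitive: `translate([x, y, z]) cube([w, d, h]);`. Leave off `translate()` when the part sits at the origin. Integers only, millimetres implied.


translate([106, 115, 0]) cube([3668, 2285, 177]);


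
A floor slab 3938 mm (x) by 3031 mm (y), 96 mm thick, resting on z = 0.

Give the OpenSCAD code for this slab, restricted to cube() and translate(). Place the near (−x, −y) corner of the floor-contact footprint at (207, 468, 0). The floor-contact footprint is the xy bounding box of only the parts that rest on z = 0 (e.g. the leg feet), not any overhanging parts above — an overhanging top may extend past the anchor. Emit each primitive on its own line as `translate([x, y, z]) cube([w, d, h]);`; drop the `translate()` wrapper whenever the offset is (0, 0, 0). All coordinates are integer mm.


translate([207, 468, 0]) cube([3938, 3031, 96]);


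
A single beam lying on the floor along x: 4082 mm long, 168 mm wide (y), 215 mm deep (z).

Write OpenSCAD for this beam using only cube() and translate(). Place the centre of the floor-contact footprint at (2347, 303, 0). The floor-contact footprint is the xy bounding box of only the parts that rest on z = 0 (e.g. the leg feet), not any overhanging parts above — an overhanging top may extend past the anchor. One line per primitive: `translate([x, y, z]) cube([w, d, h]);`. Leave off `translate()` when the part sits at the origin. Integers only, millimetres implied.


translate([306, 219, 0]) cube([4082, 168, 215]);


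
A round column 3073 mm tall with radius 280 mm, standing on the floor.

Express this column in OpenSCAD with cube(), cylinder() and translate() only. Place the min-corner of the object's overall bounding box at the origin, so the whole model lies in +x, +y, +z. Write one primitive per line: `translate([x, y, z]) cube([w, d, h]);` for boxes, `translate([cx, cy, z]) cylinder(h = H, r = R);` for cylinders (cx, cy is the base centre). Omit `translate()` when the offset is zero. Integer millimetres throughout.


translate([280, 280, 0]) cylinder(h = 3073, r = 280);


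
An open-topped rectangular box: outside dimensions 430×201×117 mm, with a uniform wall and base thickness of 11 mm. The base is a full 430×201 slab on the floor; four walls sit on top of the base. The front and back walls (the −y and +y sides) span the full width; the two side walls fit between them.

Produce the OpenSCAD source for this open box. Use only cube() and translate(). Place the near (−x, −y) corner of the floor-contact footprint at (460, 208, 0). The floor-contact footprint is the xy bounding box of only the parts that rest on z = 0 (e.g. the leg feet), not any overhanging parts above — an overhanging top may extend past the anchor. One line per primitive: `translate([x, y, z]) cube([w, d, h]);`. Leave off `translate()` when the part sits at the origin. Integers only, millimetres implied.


translate([460, 208, 0]) cube([430, 201, 11]);
translate([460, 208, 11]) cube([430, 11, 106]);
translate([460, 398, 11]) cube([430, 11, 106]);
translate([460, 219, 11]) cube([11, 179, 106]);
translate([879, 219, 11]) cube([11, 179, 106]);


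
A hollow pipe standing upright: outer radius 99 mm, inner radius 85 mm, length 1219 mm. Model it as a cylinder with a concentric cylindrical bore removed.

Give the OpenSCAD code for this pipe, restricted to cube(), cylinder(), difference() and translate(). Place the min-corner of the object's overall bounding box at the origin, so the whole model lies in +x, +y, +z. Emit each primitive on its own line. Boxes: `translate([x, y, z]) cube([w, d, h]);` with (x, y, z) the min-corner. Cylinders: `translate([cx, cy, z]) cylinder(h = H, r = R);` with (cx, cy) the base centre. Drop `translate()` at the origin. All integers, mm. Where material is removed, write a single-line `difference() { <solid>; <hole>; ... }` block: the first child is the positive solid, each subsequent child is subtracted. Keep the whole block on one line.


difference() { translate([99, 99, 0]) cylinder(h = 1219, r = 99); translate([99, 99, 0]) cylinder(h = 1219, r = 85); }


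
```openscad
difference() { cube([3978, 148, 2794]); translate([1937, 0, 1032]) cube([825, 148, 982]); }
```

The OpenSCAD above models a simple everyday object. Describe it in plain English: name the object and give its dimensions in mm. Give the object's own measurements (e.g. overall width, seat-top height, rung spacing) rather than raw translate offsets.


A wall 3978 mm long (x), 148 mm thick (y), 2794 mm tall, with a rectangular window opening cut through it. The opening is 825 mm wide and 982 mm tall; its sill is at z = 1032 mm and its near (−x) edge is 1937 mm from the wall's −x end. The opening passes through the full wall thickness.


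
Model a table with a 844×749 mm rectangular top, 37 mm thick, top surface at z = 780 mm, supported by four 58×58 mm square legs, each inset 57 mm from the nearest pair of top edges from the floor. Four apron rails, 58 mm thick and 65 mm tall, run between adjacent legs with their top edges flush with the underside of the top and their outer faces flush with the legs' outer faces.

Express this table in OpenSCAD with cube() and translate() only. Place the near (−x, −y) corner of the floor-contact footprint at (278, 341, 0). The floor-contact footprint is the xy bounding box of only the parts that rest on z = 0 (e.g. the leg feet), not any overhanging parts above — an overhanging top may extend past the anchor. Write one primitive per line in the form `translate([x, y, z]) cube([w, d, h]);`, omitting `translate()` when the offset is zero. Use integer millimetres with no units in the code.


translate([221, 284, 743]) cube([844, 749, 37]);
translate([278, 341, 0]) cube([58, 58, 743]);
translate([950, 341, 0]) cube([58, 58, 743]);
translate([278, 918, 0]) cube([58, 58, 743]);
translate([950, 918, 0]) cube([58, 58, 743]);
translate([336, 341, 678]) cube([614, 58, 65]);
translate([336, 918, 678]) cube([614, 58, 65]);
translate([278, 399, 678]) cube([58, 519, 65]);
translate([950, 399, 678]) cube([58, 519, 65]);


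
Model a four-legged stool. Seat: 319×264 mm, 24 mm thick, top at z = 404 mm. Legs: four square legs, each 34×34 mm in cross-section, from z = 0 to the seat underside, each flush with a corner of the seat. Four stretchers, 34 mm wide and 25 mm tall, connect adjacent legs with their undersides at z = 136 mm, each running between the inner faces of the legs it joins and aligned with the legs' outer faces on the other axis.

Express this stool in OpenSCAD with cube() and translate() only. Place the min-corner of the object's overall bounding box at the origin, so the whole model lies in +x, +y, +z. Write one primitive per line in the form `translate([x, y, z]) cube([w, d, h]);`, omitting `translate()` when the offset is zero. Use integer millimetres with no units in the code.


// leg_h = 404 - 24 = 380
// stretcher span = 319 - 2*34 = 251
translate([0, 0, 380]) cube([319, 264, 24]);
cube([34, 34, 380]);
translate([285, 0, 0]) cube([34, 34, 380]);
translate([0, 230, 0]) cube([34, 34, 380]);
translate([285, 230, 0]) cube([34, 34, 380]);
translate([34, 0, 136]) cube([251, 34, 25]);
translate([34, 230, 136]) cube([251, 34, 25]);
translate([0, 34, 136]) cube([34, 196, 25]);
translate([285, 34, 136]) cube([34, 196, 25]);


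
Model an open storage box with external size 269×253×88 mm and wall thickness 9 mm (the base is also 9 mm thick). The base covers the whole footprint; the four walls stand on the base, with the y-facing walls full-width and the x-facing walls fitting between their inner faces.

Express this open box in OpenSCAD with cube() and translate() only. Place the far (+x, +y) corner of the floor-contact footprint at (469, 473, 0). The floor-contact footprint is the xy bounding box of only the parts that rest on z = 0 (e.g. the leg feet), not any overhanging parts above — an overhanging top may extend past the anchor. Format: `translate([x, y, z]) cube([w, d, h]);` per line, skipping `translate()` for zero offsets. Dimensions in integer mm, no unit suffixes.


translate([200, 220, 0]) cube([269, 253, 9]);
translate([200, 220, 9]) cube([269, 9, 79]);
translate([200, 464, 9]) cube([269, 9, 79]);
translate([200, 229, 9]) cube([9, 235, 79]);
translate([460, 229, 9]) cube([9, 235, 79]);


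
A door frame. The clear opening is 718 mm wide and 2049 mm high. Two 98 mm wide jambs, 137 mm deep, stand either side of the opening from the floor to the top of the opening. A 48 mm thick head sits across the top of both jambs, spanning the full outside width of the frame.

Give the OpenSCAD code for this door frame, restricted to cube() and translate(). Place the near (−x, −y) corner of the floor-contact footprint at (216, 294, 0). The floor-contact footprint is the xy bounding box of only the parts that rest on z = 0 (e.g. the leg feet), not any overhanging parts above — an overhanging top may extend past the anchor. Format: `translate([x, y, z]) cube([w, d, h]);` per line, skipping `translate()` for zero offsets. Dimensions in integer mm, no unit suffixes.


translate([216, 294, 0]) cube([98, 137, 2049]);
translate([1032, 294, 0]) cube([98, 137, 2049]);
translate([216, 294, 2049]) cube([914, 137, 48]);


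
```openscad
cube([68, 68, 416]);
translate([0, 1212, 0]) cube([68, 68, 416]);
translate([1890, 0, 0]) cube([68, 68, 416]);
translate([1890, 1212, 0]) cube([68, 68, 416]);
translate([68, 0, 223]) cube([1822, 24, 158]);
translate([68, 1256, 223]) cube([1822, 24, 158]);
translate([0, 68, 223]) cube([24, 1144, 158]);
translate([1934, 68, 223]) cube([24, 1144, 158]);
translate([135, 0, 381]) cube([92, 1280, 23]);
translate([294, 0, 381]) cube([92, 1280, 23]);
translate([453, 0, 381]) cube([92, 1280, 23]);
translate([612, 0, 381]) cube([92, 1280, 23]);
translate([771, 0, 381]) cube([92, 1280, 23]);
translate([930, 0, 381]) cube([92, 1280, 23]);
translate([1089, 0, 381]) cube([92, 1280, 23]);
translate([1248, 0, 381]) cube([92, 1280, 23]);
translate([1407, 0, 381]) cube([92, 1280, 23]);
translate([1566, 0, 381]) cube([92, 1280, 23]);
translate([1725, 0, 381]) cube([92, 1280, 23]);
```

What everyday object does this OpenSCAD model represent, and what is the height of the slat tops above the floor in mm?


A bed frame. The slat-top height is 404 mm.

Four posts, four rails, and a row of slats — a bed frame. Slats sit on the rails at z = 223 + 158 = 381; with slat thickness 23, the top is 404 mm.
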